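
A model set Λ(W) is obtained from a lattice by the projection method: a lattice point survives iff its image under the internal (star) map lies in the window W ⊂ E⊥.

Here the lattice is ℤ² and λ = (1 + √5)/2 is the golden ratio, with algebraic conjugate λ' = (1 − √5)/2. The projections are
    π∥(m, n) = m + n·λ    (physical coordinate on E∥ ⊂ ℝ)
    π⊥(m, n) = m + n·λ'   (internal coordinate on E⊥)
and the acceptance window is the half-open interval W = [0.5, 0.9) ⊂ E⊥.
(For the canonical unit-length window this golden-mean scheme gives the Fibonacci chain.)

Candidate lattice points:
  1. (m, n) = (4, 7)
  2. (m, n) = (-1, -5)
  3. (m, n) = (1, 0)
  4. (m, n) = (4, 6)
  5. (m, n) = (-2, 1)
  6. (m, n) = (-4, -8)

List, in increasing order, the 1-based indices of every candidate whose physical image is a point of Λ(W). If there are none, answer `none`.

Numerically λ ≈ 1.6180 and λ' = −1/λ ≈ -0.6180.
candidate 1: (m,n)=(4,7) → π∥ = 4+7·λ ≈ 15.3262, π⊥ = 4+7·λ' ≈ -0.3262 ∉ [0.5, 0.9) ⇒ out
candidate 2: (m,n)=(-1,-5) → π∥ = -1-5·λ ≈ -9.0902, π⊥ = -1-5·λ' ≈ 2.0902 ∉ [0.5, 0.9) ⇒ out
candidate 3: (m,n)=(1,0) → π∥ = 1+0·λ ≈ 1.0000, π⊥ = 1+0·λ' ≈ 1.0000 ∉ [0.5, 0.9) ⇒ out
candidate 4: (m,n)=(4,6) → π∥ = 4+6·λ ≈ 13.7082, π⊥ = 4+6·λ' ≈ 0.2918 ∉ [0.5, 0.9) ⇒ out
candidate 5: (m,n)=(-2,1) → π∥ = -2+1·λ ≈ -0.3820, π⊥ = -2+1·λ' ≈ -2.6180 ∉ [0.5, 0.9) ⇒ out
candidate 6: (m,n)=(-4,-8) → π∥ = -4-8·λ ≈ -16.9443, π⊥ = -4-8·λ' ≈ 0.9443 ∉ [0.5, 0.9) ⇒ out

none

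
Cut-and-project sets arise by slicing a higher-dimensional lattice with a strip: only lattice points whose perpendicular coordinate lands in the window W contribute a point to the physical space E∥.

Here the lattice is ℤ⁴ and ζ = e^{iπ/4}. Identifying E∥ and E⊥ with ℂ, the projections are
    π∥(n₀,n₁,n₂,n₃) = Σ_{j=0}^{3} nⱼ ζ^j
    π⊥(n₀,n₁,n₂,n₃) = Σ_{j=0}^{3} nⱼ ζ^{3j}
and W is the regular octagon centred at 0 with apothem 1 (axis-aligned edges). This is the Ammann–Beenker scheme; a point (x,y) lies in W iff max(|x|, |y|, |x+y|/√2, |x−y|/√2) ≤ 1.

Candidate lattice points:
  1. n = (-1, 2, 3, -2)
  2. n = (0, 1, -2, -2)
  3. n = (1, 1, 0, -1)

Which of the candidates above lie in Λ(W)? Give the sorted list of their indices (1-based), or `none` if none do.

3

Internal map: ζ^{3j} for j=0..3 gives (1,0), (−√2/2,√2/2), (0,−1), (√2/2,√2/2).
candidate 1: n = (-1, 2, 3, -2) → π⊥ ≈ (-3.82843, -3.00000); max(|x|,|y|,|x±y|/√2) = 4.82843 > 1 ⇒ ∉ W
candidate 2: n = (0, 1, -2, -2) → π⊥ ≈ (-2.12132, +1.29289); max(|x|,|y|,|x±y|/√2) = 2.41421 > 1 ⇒ ∉ W
candidate 3: n = (1, 1, 0, -1) → π⊥ ≈ (-0.41421, +0.00000); max(|x|,|y|,|x±y|/√2) = 0.41421 ≤ 1 ⇒ ∈ W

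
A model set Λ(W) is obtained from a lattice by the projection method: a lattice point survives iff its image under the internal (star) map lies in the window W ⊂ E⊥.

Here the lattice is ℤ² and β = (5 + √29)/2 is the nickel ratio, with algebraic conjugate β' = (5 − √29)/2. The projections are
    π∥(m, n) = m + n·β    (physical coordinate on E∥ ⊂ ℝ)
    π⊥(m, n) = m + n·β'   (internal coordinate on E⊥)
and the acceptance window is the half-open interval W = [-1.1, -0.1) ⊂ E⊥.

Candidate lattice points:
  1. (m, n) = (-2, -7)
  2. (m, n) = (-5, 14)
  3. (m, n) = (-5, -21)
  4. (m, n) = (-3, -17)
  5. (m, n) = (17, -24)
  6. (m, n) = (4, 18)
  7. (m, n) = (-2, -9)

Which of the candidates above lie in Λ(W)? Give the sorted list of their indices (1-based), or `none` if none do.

1, 3, 7

Compute β' = (5−√29)/2 = -0.1926, so π⊥(m,n) = m -0.1926·n.
#1 (-2,-7): internal coord -2 + (-7)·β' = -0.6519; -0.6519 ∈ [-1.1, -0.1) → IN Λ
#2 (-5,14): internal coord -5 + (14)·β' = -7.6962; -7.6962 ∉ [-1.1, -0.1) → out
#3 (-5,-21): internal coord -5 + (-21)·β' = -0.9558; -0.9558 ∈ [-1.1, -0.1) → IN Λ
#4 (-3,-17): internal coord -3 + (-17)·β' = +0.2739; +0.2739 ∉ [-1.1, -0.1) → out
#5 (17,-24): internal coord 17 + (-24)·β' = +21.6220; +21.6220 ∉ [-1.1, -0.1) → out
#6 (4,18): internal coord 4 + (18)·β' = +0.5335; +0.5335 ∉ [-1.1, -0.1) → out
#7 (-2,-9): internal coord -2 + (-9)·β' = -0.2668; -0.2668 ∈ [-1.1, -0.1) → IN Λ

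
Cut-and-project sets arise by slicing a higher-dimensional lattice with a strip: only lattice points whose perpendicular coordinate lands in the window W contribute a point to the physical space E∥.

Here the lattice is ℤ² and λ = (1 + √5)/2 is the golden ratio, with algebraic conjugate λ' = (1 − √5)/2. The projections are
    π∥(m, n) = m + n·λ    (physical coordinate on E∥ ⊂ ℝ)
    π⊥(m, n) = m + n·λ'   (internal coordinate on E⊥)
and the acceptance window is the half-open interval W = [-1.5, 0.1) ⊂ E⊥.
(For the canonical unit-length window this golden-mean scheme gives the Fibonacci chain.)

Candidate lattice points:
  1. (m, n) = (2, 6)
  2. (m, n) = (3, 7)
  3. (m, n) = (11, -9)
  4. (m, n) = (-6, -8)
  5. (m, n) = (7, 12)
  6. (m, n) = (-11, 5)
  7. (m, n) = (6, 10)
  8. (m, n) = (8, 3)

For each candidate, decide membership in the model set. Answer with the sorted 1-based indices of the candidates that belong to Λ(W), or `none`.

Numerically λ ≈ 1.61803 and λ' = −1/λ ≈ -0.61803.
#1 (2,6): internal coord 2 + (6)·λ' = -1.70820; -1.70820 ∉ [-1.5, 0.1) → out
#2 (3,7): internal coord 3 + (7)·λ' = -1.32624; -1.32624 ∈ [-1.5, 0.1) → IN Λ
#3 (11,-9): internal coord 11 + (-9)·λ' = +16.56231; +16.56231 ∉ [-1.5, 0.1) → out
#4 (-6,-8): internal coord -6 + (-8)·λ' = -1.05573; -1.05573 ∈ [-1.5, 0.1) → IN Λ
#5 (7,12): internal coord 7 + (12)·λ' = -0.41641; -0.41641 ∈ [-1.5, 0.1) → IN Λ
#6 (-11,5): internal coord -11 + (5)·λ' = -14.09017; -14.09017 ∉ [-1.5, 0.1) → out
#7 (6,10): internal coord 6 + (10)·λ' = -0.18034; -0.18034 ∈ [-1.5, 0.1) → IN Λ
#8 (8,3): internal coord 8 + (3)·λ' = +6.14590; +6.14590 ∉ [-1.5, 0.1) → out

2, 4, 5, 7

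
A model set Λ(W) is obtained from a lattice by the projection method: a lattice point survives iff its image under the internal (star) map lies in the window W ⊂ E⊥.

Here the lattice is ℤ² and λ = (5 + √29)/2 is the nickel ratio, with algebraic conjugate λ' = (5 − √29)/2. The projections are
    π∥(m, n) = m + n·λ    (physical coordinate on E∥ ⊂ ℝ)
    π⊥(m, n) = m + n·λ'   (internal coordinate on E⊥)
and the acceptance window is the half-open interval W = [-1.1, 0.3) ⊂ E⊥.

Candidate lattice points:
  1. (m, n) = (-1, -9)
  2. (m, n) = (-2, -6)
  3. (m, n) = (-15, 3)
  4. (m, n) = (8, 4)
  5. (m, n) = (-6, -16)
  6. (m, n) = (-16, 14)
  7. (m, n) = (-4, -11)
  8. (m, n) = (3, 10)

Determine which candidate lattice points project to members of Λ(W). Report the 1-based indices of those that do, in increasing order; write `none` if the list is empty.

Compute λ' = (5−√29)/2 = -0.1926, so π⊥(m,n) = m -0.1926·n.
candidate 1: (m,n)=(-1,-9) → π∥ = -1-9·λ ≈ -47.7332, π⊥ = -1-9·λ' ≈ 0.7332 ∉ [-1.1, 0.3) ⇒ out
candidate 2: (m,n)=(-2,-6) → π∥ = -2-6·λ ≈ -33.1555, π⊥ = -2-6·λ' ≈ -0.8445 ∈ [-1.1, 0.3) ⇒ IN Λ
candidate 3: (m,n)=(-15,3) → π∥ = -15+3·λ ≈ 0.5777, π⊥ = -15+3·λ' ≈ -15.5777 ∉ [-1.1, 0.3) ⇒ out
candidate 4: (m,n)=(8,4) → π∥ = 8+4·λ ≈ 28.7703, π⊥ = 8+4·λ' ≈ 7.2297 ∉ [-1.1, 0.3) ⇒ out
candidate 5: (m,n)=(-6,-16) → π∥ = -6-16·λ ≈ -89.0813, π⊥ = -6-16·λ' ≈ -2.9187 ∉ [-1.1, 0.3) ⇒ out
candidate 6: (m,n)=(-16,14) → π∥ = -16+14·λ ≈ 56.6962, π⊥ = -16+14·λ' ≈ -18.6962 ∉ [-1.1, 0.3) ⇒ out
candidate 7: (m,n)=(-4,-11) → π∥ = -4-11·λ ≈ -61.1184, π⊥ = -4-11·λ' ≈ -1.8816 ∉ [-1.1, 0.3) ⇒ out
candidate 8: (m,n)=(3,10) → π∥ = 3+10·λ ≈ 54.9258, π⊥ = 3+10·λ' ≈ 1.0742 ∉ [-1.1, 0.3) ⇒ out

2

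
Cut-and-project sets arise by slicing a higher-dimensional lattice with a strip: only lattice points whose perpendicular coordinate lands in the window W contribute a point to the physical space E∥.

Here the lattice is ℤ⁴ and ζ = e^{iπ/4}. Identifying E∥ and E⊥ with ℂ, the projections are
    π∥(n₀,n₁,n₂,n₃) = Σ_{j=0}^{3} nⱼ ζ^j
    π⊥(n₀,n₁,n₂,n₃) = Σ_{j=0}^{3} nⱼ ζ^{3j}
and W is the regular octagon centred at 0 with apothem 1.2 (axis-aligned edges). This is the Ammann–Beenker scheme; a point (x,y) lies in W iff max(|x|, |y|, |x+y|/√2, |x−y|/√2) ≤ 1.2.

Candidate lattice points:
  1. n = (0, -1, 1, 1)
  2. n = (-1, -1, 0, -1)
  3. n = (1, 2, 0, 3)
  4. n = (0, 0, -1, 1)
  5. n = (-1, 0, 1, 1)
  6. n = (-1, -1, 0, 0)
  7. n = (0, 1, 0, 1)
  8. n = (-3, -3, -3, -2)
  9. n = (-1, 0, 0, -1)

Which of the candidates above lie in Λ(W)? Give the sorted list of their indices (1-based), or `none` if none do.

5, 6

With ζ = e^{iπ/4} the internal vectors are ζ^0,ζ^3,ζ^6,ζ^9.
#1 (0, -1, 1, 1): internal (1.41421, -1.00000); octagon support 1.70711 vs apothem 1.2 → ∉ W
#2 (-1, -1, 0, -1): internal (-1.00000, -1.41421); octagon support 1.70711 vs apothem 1.2 → ∉ W
#3 (1, 2, 0, 3): internal (1.70711, 3.53553); octagon support 3.70711 vs apothem 1.2 → ∉ W
#4 (0, 0, -1, 1): internal (0.70711, 1.70711); octagon support 1.70711 vs apothem 1.2 → ∉ W
#5 (-1, 0, 1, 1): internal (-0.29289, -0.29289); octagon support 0.41421 vs apothem 1.2 → ∈ W
#6 (-1, -1, 0, 0): internal (-0.29289, -0.70711); octagon support 0.70711 vs apothem 1.2 → ∈ W
#7 (0, 1, 0, 1): internal (0.00000, 1.41421); octagon support 1.41421 vs apothem 1.2 → ∉ W
#8 (-3, -3, -3, -2): internal (-2.29289, -0.53553); octagon support 2.29289 vs apothem 1.2 → ∉ W
#9 (-1, 0, 0, -1): internal (-1.70711, -0.70711); octagon support 1.70711 vs apothem 1.2 → ∉ W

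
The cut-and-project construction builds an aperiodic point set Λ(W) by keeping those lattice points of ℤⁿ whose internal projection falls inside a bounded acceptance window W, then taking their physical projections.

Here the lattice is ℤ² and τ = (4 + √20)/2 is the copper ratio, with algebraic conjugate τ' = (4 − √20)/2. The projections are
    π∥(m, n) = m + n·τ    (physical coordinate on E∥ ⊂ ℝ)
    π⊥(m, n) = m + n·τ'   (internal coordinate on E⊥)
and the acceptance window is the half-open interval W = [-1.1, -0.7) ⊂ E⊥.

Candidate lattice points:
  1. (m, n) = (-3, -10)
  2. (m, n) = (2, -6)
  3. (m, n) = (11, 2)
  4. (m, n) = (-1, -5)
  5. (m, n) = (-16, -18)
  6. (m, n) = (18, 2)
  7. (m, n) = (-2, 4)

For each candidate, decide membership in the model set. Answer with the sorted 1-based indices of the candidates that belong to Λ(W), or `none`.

Numerically τ ≈ 4.2361 and τ' = −1/τ ≈ -0.2361.
candidate 1: (m,n)=(-3,-10) → π∥ = -3-10·τ ≈ -45.3607, π⊥ = -3-10·τ' ≈ -0.6393 ∉ [-1.1, -0.7) ⇒ out
candidate 2: (m,n)=(2,-6) → π∥ = 2-6·τ ≈ -23.4164, π⊥ = 2-6·τ' ≈ 3.4164 ∉ [-1.1, -0.7) ⇒ out
candidate 3: (m,n)=(11,2) → π∥ = 11+2·τ ≈ 19.4721, π⊥ = 11+2·τ' ≈ 10.5279 ∉ [-1.1, -0.7) ⇒ out
candidate 4: (m,n)=(-1,-5) → π∥ = -1-5·τ ≈ -22.1803, π⊥ = -1-5·τ' ≈ 0.1803 ∉ [-1.1, -0.7) ⇒ out
candidate 5: (m,n)=(-16,-18) → π∥ = -16-18·τ ≈ -92.2492, π⊥ = -16-18·τ' ≈ -11.7508 ∉ [-1.1, -0.7) ⇒ out
candidate 6: (m,n)=(18,2) → π∥ = 18+2·τ ≈ 26.4721, π⊥ = 18+2·τ' ≈ 17.5279 ∉ [-1.1, -0.7) ⇒ out
candidate 7: (m,n)=(-2,4) → π∥ = -2+4·τ ≈ 14.9443, π⊥ = -2+4·τ' ≈ -2.9443 ∉ [-1.1, -0.7) ⇒ out

none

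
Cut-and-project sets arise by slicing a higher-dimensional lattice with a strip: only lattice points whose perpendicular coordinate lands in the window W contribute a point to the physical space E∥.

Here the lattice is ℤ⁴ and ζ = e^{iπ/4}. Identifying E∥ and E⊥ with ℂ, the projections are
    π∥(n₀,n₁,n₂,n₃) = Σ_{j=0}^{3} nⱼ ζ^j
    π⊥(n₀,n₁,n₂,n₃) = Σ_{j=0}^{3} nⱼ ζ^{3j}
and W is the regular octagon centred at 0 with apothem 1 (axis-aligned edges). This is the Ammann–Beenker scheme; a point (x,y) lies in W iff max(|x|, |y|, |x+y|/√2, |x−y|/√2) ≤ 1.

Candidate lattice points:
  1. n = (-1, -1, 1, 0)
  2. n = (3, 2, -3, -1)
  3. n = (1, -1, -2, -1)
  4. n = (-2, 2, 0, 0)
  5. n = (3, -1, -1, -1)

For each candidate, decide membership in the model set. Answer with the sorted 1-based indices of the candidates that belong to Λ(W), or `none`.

With ζ = e^{iπ/4} the internal vectors are ζ^0,ζ^3,ζ^6,ζ^9.
candidate 1: n = (-1, -1, 1, 0) → π⊥ ≈ (-0.2929, -1.7071); max(|x|,|y|,|x±y|/√2) = 1.7071 > 1 ⇒ ∉ W
candidate 2: n = (3, 2, -3, -1) → π⊥ ≈ (+0.8787, +3.7071); max(|x|,|y|,|x±y|/√2) = 3.7071 > 1 ⇒ ∉ W
candidate 3: n = (1, -1, -2, -1) → π⊥ ≈ (+1.0000, +0.5858); max(|x|,|y|,|x±y|/√2) = 1.1213 > 1 ⇒ ∉ W
candidate 4: n = (-2, 2, 0, 0) → π⊥ ≈ (-3.4142, +1.4142); max(|x|,|y|,|x±y|/√2) = 3.4142 > 1 ⇒ ∉ W
candidate 5: n = (3, -1, -1, -1) → π⊥ ≈ (+3.0000, -0.4142); max(|x|,|y|,|x±y|/√2) = 3.0000 > 1 ⇒ ∉ W

none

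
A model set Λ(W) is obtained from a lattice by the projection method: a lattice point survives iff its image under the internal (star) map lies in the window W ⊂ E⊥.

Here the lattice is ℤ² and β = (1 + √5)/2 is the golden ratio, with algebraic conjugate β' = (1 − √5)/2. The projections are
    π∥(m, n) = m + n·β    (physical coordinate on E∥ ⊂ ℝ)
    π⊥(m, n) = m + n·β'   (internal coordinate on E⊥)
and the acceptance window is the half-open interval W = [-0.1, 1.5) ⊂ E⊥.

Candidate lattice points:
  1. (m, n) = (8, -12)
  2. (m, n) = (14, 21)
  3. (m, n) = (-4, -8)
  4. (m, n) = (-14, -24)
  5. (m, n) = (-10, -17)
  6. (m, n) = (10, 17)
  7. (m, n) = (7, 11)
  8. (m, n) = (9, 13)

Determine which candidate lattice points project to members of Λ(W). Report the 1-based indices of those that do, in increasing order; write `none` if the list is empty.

Compute β' = (1−√5)/2 = -0.61803, so π⊥(m,n) = m -0.61803·n.
#1 (8,-12): internal coord 8 + (-12)·β' = +15.41641; +15.41641 ∉ [-0.1, 1.5) → out
#2 (14,21): internal coord 14 + (21)·β' = +1.02129; +1.02129 ∈ [-0.1, 1.5) → IN Λ
#3 (-4,-8): internal coord -4 + (-8)·β' = +0.94427; +0.94427 ∈ [-0.1, 1.5) → IN Λ
#4 (-14,-24): internal coord -14 + (-24)·β' = +0.83282; +0.83282 ∈ [-0.1, 1.5) → IN Λ
#5 (-10,-17): internal coord -10 + (-17)·β' = +0.50658; +0.50658 ∈ [-0.1, 1.5) → IN Λ
#6 (10,17): internal coord 10 + (17)·β' = -0.50658; -0.50658 ∉ [-0.1, 1.5) → out
#7 (7,11): internal coord 7 + (11)·β' = +0.20163; +0.20163 ∈ [-0.1, 1.5) → IN Λ
#8 (9,13): internal coord 9 + (13)·β' = +0.96556; +0.96556 ∈ [-0.1, 1.5) → IN Λ

2, 3, 4, 5, 7, 8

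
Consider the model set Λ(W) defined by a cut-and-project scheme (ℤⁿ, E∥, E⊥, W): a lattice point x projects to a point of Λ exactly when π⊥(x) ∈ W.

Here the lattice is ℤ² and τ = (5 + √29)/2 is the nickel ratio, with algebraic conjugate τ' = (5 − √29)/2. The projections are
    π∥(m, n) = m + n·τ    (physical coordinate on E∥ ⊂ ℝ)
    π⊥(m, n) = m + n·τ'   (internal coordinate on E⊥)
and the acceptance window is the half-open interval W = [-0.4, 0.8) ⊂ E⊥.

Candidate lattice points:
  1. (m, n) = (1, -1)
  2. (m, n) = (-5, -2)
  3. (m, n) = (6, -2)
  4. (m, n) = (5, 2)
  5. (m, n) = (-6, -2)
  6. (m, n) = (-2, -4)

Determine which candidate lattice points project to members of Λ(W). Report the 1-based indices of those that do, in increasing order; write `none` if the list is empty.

Compute τ' = (5−√29)/2 = -0.19258, so π⊥(m,n) = m -0.19258·n.
#1 (1,-1): internal coord 1 + (-1)·τ' = +1.19258; +1.19258 ∉ [-0.4, 0.8) → out
#2 (-5,-2): internal coord -5 + (-2)·τ' = -4.61484; -4.61484 ∉ [-0.4, 0.8) → out
#3 (6,-2): internal coord 6 + (-2)·τ' = +6.38516; +6.38516 ∉ [-0.4, 0.8) → out
#4 (5,2): internal coord 5 + (2)·τ' = +4.61484; +4.61484 ∉ [-0.4, 0.8) → out
#5 (-6,-2): internal coord -6 + (-2)·τ' = -5.61484; -5.61484 ∉ [-0.4, 0.8) → out
#6 (-2,-4): internal coord -2 + (-4)·τ' = -1.22967; -1.22967 ∉ [-0.4, 0.8) → out

none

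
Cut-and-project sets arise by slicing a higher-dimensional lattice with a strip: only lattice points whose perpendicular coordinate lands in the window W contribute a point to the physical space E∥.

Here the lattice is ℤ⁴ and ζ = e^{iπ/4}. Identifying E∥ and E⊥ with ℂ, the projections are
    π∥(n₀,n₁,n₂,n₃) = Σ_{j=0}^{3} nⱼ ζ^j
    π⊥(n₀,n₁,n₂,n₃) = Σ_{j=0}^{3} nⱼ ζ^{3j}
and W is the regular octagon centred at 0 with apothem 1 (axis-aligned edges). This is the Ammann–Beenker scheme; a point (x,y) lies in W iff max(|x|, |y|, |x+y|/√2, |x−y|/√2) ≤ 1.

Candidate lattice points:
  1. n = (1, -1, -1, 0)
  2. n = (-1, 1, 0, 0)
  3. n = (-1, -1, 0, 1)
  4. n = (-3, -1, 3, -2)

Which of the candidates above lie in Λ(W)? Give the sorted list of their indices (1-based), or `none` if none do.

3

With ζ = e^{iπ/4} the internal vectors are ζ^0,ζ^3,ζ^6,ζ^9.
candidate 1: n = (1, -1, -1, 0) → π⊥ ≈ (+1.707107, +0.292893); max(|x|,|y|,|x±y|/√2) = 1.707107 > 1 ⇒ ∉ W
candidate 2: n = (-1, 1, 0, 0) → π⊥ ≈ (-1.707107, +0.707107); max(|x|,|y|,|x±y|/√2) = 1.707107 > 1 ⇒ ∉ W
candidate 3: n = (-1, -1, 0, 1) → π⊥ ≈ (+0.414214, +0.000000); max(|x|,|y|,|x±y|/√2) = 0.414214 ≤ 1 ⇒ ∈ W
candidate 4: n = (-3, -1, 3, -2) → π⊥ ≈ (-3.707107, -5.121320); max(|x|,|y|,|x±y|/√2) = 6.242641 > 1 ⇒ ∉ W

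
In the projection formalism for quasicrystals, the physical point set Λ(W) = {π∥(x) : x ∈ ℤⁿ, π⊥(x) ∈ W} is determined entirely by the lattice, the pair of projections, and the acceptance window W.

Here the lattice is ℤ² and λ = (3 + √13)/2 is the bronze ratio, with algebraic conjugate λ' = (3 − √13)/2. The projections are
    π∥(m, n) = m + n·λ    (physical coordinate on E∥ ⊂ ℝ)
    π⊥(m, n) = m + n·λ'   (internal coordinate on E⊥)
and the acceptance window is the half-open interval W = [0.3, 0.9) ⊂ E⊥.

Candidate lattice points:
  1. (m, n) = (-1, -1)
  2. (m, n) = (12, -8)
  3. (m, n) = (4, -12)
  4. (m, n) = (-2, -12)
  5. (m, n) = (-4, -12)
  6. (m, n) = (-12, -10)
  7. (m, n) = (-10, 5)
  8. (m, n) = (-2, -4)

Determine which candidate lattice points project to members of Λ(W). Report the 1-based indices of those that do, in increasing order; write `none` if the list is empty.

none

Numerically λ ≈ 3.302776 and λ' = −1/λ ≈ -0.302776.
candidate 1: (m,n)=(-1,-1) → π∥ = -1-1·λ ≈ -4.302776, π⊥ = -1-1·λ' ≈ -0.697224 ∉ [0.3, 0.9) ⇒ out
candidate 2: (m,n)=(12,-8) → π∥ = 12-8·λ ≈ -14.422205, π⊥ = 12-8·λ' ≈ 14.422205 ∉ [0.3, 0.9) ⇒ out
candidate 3: (m,n)=(4,-12) → π∥ = 4-12·λ ≈ -35.633308, π⊥ = 4-12·λ' ≈ 7.633308 ∉ [0.3, 0.9) ⇒ out
candidate 4: (m,n)=(-2,-12) → π∥ = -2-12·λ ≈ -41.633308, π⊥ = -2-12·λ' ≈ 1.633308 ∉ [0.3, 0.9) ⇒ out
candidate 5: (m,n)=(-4,-12) → π∥ = -4-12·λ ≈ -43.633308, π⊥ = -4-12·λ' ≈ -0.366692 ∉ [0.3, 0.9) ⇒ out
candidate 6: (m,n)=(-12,-10) → π∥ = -12-10·λ ≈ -45.027756, π⊥ = -12-10·λ' ≈ -8.972244 ∉ [0.3, 0.9) ⇒ out
candidate 7: (m,n)=(-10,5) → π∥ = -10+5·λ ≈ 6.513878, π⊥ = -10+5·λ' ≈ -11.513878 ∉ [0.3, 0.9) ⇒ out
candidate 8: (m,n)=(-2,-4) → π∥ = -2-4·λ ≈ -15.211103, π⊥ = -2-4·λ' ≈ -0.788897 ∉ [0.3, 0.9) ⇒ out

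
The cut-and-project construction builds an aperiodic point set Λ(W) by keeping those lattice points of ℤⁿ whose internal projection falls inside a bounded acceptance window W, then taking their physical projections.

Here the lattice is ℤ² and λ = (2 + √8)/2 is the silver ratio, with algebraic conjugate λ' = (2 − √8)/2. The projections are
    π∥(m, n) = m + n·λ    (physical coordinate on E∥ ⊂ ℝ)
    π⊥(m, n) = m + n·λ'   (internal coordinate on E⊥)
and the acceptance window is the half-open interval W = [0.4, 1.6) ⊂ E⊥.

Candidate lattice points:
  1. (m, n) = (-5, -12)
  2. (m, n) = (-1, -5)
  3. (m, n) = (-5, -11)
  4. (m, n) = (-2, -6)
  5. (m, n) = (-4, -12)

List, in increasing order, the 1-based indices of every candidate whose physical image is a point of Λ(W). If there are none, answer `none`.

λ' = (2−√8)/2 ≈ -0.4142.
candidate 1: (m,n)=(-5,-12) → π∥ = -5-12·λ ≈ -33.9706, π⊥ = -5-12·λ' ≈ -0.0294 ∉ [0.4, 1.6) ⇒ out
candidate 2: (m,n)=(-1,-5) → π∥ = -1-5·λ ≈ -13.0711, π⊥ = -1-5·λ' ≈ 1.0711 ∈ [0.4, 1.6) ⇒ IN Λ
candidate 3: (m,n)=(-5,-11) → π∥ = -5-11·λ ≈ -31.5563, π⊥ = -5-11·λ' ≈ -0.4437 ∉ [0.4, 1.6) ⇒ out
candidate 4: (m,n)=(-2,-6) → π∥ = -2-6·λ ≈ -16.4853, π⊥ = -2-6·λ' ≈ 0.4853 ∈ [0.4, 1.6) ⇒ IN Λ
candidate 5: (m,n)=(-4,-12) → π∥ = -4-12·λ ≈ -32.9706, π⊥ = -4-12·λ' ≈ 0.9706 ∈ [0.4, 1.6) ⇒ IN Λ

2, 4, 5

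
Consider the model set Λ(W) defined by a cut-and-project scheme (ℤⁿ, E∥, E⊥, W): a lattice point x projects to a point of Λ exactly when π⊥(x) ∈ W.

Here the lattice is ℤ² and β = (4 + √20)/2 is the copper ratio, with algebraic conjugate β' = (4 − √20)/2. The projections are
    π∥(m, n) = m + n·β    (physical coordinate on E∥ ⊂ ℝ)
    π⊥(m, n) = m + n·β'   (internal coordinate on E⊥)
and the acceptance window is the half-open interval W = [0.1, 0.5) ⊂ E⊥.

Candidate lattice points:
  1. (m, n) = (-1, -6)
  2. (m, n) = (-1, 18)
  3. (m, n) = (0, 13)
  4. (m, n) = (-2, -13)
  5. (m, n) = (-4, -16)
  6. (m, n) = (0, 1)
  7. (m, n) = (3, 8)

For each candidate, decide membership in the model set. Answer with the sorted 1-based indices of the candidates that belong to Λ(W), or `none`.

1

Numerically β ≈ 4.236068 and β' = −1/β ≈ -0.236068.
[1] lift (-1,-6): star map gives 0.416408; window check 0.1 ≤ 0.416408 < 0.5 is true → IN Λ
[2] lift (-1,18): star map gives -5.249224; window check 0.1 ≤ -5.249224 < 0.5 is false → out
[3] lift (0,13): star map gives -3.068884; window check 0.1 ≤ -3.068884 < 0.5 is false → out
[4] lift (-2,-13): star map gives 1.068884; window check 0.1 ≤ 1.068884 < 0.5 is false → out
[5] lift (-4,-16): star map gives -0.222912; window check 0.1 ≤ -0.222912 < 0.5 is false → out
[6] lift (0,1): star map gives -0.236068; window check 0.1 ≤ -0.236068 < 0.5 is false → out
[7] lift (3,8): star map gives 1.111456; window check 0.1 ≤ 1.111456 < 0.5 is false → out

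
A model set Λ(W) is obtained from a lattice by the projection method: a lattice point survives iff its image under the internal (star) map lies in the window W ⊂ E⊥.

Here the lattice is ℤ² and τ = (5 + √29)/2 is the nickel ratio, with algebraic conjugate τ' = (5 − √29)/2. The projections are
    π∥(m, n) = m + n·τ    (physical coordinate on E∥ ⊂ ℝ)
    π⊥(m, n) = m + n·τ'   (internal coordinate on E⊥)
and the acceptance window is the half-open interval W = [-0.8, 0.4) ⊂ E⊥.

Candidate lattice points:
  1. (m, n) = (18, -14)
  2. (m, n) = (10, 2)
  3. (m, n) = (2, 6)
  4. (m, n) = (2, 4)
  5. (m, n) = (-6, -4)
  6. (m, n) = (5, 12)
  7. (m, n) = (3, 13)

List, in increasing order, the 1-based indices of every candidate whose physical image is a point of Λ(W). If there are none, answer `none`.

none

Compute τ' = (5−√29)/2 = -0.19258, so π⊥(m,n) = m -0.19258·n.
candidate 1: (m,n)=(18,-14) → π∥ = 18-14·τ ≈ -54.69615, π⊥ = 18-14·τ' ≈ 20.69615 ∉ [-0.8, 0.4) ⇒ out
candidate 2: (m,n)=(10,2) → π∥ = 10+2·τ ≈ 20.38516, π⊥ = 10+2·τ' ≈ 9.61484 ∉ [-0.8, 0.4) ⇒ out
candidate 3: (m,n)=(2,6) → π∥ = 2+6·τ ≈ 33.15549, π⊥ = 2+6·τ' ≈ 0.84451 ∉ [-0.8, 0.4) ⇒ out
candidate 4: (m,n)=(2,4) → π∥ = 2+4·τ ≈ 22.77033, π⊥ = 2+4·τ' ≈ 1.22967 ∉ [-0.8, 0.4) ⇒ out
candidate 5: (m,n)=(-6,-4) → π∥ = -6-4·τ ≈ -26.77033, π⊥ = -6-4·τ' ≈ -5.22967 ∉ [-0.8, 0.4) ⇒ out
candidate 6: (m,n)=(5,12) → π∥ = 5+12·τ ≈ 67.31099, π⊥ = 5+12·τ' ≈ 2.68901 ∉ [-0.8, 0.4) ⇒ out
candidate 7: (m,n)=(3,13) → π∥ = 3+13·τ ≈ 70.50357, π⊥ = 3+13·τ' ≈ 0.49643 ∉ [-0.8, 0.4) ⇒ out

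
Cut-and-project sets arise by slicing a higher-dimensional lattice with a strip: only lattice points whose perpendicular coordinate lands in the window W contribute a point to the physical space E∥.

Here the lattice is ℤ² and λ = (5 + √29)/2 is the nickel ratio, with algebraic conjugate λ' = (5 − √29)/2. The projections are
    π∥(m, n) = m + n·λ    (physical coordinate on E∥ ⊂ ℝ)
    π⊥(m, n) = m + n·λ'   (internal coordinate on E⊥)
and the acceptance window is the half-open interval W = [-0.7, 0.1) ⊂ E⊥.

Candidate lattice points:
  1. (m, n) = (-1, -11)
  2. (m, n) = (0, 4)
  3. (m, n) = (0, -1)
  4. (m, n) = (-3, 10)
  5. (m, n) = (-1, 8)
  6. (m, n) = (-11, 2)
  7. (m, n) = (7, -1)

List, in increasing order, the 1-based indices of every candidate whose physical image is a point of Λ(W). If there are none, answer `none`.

Numerically λ ≈ 5.192582 and λ' = −1/λ ≈ -0.192582.
#1 (-1,-11): internal coord -1 + (-11)·λ' = +1.118406; +1.118406 ∉ [-0.7, 0.1) → out
#2 (0,4): internal coord 0 + (4)·λ' = -0.770330; -0.770330 ∉ [-0.7, 0.1) → out
#3 (0,-1): internal coord 0 + (-1)·λ' = +0.192582; +0.192582 ∉ [-0.7, 0.1) → out
#4 (-3,10): internal coord -3 + (10)·λ' = -4.925824; -4.925824 ∉ [-0.7, 0.1) → out
#5 (-1,8): internal coord -1 + (8)·λ' = -2.540659; -2.540659 ∉ [-0.7, 0.1) → out
#6 (-11,2): internal coord -11 + (2)·λ' = -11.385165; -11.385165 ∉ [-0.7, 0.1) → out
#7 (7,-1): internal coord 7 + (-1)·λ' = +7.192582; +7.192582 ∉ [-0.7, 0.1) → out

none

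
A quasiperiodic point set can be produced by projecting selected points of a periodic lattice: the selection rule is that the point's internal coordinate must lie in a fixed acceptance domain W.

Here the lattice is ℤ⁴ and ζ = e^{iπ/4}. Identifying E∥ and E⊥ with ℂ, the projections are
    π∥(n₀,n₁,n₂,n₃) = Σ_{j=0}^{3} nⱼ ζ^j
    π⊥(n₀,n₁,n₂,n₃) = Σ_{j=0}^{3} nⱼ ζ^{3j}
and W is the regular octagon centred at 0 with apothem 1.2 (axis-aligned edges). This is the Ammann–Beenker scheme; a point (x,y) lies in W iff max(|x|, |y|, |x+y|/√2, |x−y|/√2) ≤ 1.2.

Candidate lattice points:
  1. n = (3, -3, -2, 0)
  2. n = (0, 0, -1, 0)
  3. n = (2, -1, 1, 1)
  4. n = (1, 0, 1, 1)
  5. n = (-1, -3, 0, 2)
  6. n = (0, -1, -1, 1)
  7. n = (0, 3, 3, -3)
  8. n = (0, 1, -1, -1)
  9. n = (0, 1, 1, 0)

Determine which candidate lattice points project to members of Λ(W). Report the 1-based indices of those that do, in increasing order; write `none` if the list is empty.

2, 9

With ζ = e^{iπ/4} the internal vectors are ζ^0,ζ^3,ζ^6,ζ^9.
#1 (3, -3, -2, 0): internal (5.1213, -0.1213); octagon support 5.1213 vs apothem 1.2 → ∉ W
#2 (0, 0, -1, 0): internal (0.0000, 1.0000); octagon support 1.0000 vs apothem 1.2 → ∈ W
#3 (2, -1, 1, 1): internal (3.4142, -1.0000); octagon support 3.4142 vs apothem 1.2 → ∉ W
#4 (1, 0, 1, 1): internal (1.7071, -0.2929); octagon support 1.7071 vs apothem 1.2 → ∉ W
#5 (-1, -3, 0, 2): internal (2.5355, -0.7071); octagon support 2.5355 vs apothem 1.2 → ∉ W
#6 (0, -1, -1, 1): internal (1.4142, 1.0000); octagon support 1.7071 vs apothem 1.2 → ∉ W
#7 (0, 3, 3, -3): internal (-4.2426, -3.0000); octagon support 5.1213 vs apothem 1.2 → ∉ W
#8 (0, 1, -1, -1): internal (-1.4142, 1.0000); octagon support 1.7071 vs apothem 1.2 → ∉ W
#9 (0, 1, 1, 0): internal (-0.7071, -0.2929); octagon support 0.7071 vs apothem 1.2 → ∈ W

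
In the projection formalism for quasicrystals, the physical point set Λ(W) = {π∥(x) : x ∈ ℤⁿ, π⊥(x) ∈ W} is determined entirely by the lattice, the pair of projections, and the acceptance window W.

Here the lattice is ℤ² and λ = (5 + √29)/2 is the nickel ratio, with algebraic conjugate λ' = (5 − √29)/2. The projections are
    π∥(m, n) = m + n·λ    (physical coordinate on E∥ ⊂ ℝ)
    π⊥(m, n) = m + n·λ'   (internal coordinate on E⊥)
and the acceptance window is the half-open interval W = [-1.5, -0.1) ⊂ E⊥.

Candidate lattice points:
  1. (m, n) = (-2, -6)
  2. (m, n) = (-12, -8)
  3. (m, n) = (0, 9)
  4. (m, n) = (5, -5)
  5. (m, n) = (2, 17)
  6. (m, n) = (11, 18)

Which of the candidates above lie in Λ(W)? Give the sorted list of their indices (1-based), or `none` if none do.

1, 5

Compute λ' = (5−√29)/2 = -0.19258, so π⊥(m,n) = m -0.19258·n.
#1 (-2,-6): internal coord -2 + (-6)·λ' = -0.84451; -0.84451 ∈ [-1.5, -0.1) → IN Λ
#2 (-12,-8): internal coord -12 + (-8)·λ' = -10.45934; -10.45934 ∉ [-1.5, -0.1) → out
#3 (0,9): internal coord 0 + (9)·λ' = -1.73324; -1.73324 ∉ [-1.5, -0.1) → out
#4 (5,-5): internal coord 5 + (-5)·λ' = +5.96291; +5.96291 ∉ [-1.5, -0.1) → out
#5 (2,17): internal coord 2 + (17)·λ' = -1.27390; -1.27390 ∈ [-1.5, -0.1) → IN Λ
#6 (11,18): internal coord 11 + (18)·λ' = +7.53352; +7.53352 ∉ [-1.5, -0.1) → out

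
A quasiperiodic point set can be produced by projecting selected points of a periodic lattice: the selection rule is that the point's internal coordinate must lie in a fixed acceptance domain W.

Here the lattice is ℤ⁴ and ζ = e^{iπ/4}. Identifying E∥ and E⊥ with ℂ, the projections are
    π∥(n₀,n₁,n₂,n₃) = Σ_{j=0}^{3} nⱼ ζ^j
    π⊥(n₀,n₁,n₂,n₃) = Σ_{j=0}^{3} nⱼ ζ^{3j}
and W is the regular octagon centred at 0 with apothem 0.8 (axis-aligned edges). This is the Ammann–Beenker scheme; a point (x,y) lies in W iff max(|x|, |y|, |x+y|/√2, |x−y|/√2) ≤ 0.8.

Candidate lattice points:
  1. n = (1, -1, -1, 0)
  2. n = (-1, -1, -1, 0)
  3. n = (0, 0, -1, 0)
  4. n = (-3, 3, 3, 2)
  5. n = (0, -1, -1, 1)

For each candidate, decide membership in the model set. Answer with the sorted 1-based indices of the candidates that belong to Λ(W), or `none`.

π⊥(n) = n₀ + n₁ζ³ + n₂ζ⁶ + n₃ζ⁹ where ζ = e^{iπ/4}.
candidate 1: n = (1, -1, -1, 0) → π⊥ ≈ (+1.707107, +0.292893); max(|x|,|y|,|x±y|/√2) = 1.707107 > 0.8 ⇒ ∉ W
candidate 2: n = (-1, -1, -1, 0) → π⊥ ≈ (-0.292893, +0.292893); max(|x|,|y|,|x±y|/√2) = 0.414214 ≤ 0.8 ⇒ ∈ W
candidate 3: n = (0, 0, -1, 0) → π⊥ ≈ (+0.000000, +1.000000); max(|x|,|y|,|x±y|/√2) = 1.000000 > 0.8 ⇒ ∉ W
candidate 4: n = (-3, 3, 3, 2) → π⊥ ≈ (-3.707107, +0.535534); max(|x|,|y|,|x±y|/√2) = 3.707107 > 0.8 ⇒ ∉ W
candidate 5: n = (0, -1, -1, 1) → π⊥ ≈ (+1.414214, +1.000000); max(|x|,|y|,|x±y|/√2) = 1.707107 > 0.8 ⇒ ∉ W

2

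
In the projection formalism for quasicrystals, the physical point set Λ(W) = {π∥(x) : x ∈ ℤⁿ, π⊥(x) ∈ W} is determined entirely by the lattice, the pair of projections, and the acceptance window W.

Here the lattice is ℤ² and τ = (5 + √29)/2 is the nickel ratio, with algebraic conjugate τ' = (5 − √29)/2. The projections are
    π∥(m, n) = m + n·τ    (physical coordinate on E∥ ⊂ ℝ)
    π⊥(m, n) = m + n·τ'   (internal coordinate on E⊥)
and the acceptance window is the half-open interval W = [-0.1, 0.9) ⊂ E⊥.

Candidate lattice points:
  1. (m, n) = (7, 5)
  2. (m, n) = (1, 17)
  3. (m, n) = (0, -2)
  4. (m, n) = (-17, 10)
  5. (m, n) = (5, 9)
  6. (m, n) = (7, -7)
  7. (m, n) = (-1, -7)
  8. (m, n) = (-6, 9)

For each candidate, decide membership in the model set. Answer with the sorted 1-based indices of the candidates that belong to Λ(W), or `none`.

3, 7

Compute τ' = (5−√29)/2 = -0.192582, so π⊥(m,n) = m -0.192582·n.
#1 (7,5): internal coord 7 + (5)·τ' = +6.037088; +6.037088 ∉ [-0.1, 0.9) → out
#2 (1,17): internal coord 1 + (17)·τ' = -2.273901; -2.273901 ∉ [-0.1, 0.9) → out
#3 (0,-2): internal coord 0 + (-2)·τ' = +0.385165; +0.385165 ∈ [-0.1, 0.9) → IN Λ
#4 (-17,10): internal coord -17 + (10)·τ' = -18.925824; -18.925824 ∉ [-0.1, 0.9) → out
#5 (5,9): internal coord 5 + (9)·τ' = +3.266758; +3.266758 ∉ [-0.1, 0.9) → out
#6 (7,-7): internal coord 7 + (-7)·τ' = +8.348077; +8.348077 ∉ [-0.1, 0.9) → out
#7 (-1,-7): internal coord -1 + (-7)·τ' = +0.348077; +0.348077 ∈ [-0.1, 0.9) → IN Λ
#8 (-6,9): internal coord -6 + (9)·τ' = -7.733242; -7.733242 ∉ [-0.1, 0.9) → out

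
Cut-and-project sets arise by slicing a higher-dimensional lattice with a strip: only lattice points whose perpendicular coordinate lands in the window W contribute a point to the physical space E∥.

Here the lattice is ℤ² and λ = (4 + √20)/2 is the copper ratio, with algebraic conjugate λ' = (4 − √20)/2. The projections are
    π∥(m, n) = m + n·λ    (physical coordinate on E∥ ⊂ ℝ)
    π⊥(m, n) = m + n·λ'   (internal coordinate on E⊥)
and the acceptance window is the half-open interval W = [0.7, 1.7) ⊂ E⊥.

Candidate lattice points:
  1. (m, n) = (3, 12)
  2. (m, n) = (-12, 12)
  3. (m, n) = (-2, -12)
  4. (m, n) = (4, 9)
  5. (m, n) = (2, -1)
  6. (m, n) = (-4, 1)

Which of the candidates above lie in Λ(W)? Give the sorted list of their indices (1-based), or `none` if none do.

Numerically λ ≈ 4.236068 and λ' = −1/λ ≈ -0.236068.
[1] lift (3,12): star map gives 0.167184; window check 0.7 ≤ 0.167184 < 1.7 is false → out
[2] lift (-12,12): star map gives -14.832816; window check 0.7 ≤ -14.832816 < 1.7 is false → out
[3] lift (-2,-12): star map gives 0.832816; window check 0.7 ≤ 0.832816 < 1.7 is true → IN Λ
[4] lift (4,9): star map gives 1.875388; window check 0.7 ≤ 1.875388 < 1.7 is false → out
[5] lift (2,-1): star map gives 2.236068; window check 0.7 ≤ 2.236068 < 1.7 is false → out
[6] lift (-4,1): star map gives -4.236068; window check 0.7 ≤ -4.236068 < 1.7 is false → out

3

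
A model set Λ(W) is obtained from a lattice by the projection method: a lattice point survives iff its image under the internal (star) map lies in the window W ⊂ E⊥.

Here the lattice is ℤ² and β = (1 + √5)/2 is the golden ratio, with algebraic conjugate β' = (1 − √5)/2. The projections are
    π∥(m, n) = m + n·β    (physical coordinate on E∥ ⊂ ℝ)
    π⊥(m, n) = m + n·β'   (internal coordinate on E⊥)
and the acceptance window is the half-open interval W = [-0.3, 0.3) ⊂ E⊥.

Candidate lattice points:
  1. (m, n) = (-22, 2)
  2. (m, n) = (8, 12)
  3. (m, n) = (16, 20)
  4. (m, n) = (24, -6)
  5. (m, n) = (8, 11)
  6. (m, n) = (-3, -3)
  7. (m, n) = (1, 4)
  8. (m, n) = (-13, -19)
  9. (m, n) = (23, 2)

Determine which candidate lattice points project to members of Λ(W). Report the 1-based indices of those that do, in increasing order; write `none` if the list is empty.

β' = (1−√5)/2 ≈ -0.618034.
candidate 1: (m,n)=(-22,2) → π∥ = -22+2·β ≈ -18.763932, π⊥ = -22+2·β' ≈ -23.236068 ∉ [-0.3, 0.3) ⇒ out
candidate 2: (m,n)=(8,12) → π∥ = 8+12·β ≈ 27.416408, π⊥ = 8+12·β' ≈ 0.583592 ∉ [-0.3, 0.3) ⇒ out
candidate 3: (m,n)=(16,20) → π∥ = 16+20·β ≈ 48.360680, π⊥ = 16+20·β' ≈ 3.639320 ∉ [-0.3, 0.3) ⇒ out
candidate 4: (m,n)=(24,-6) → π∥ = 24-6·β ≈ 14.291796, π⊥ = 24-6·β' ≈ 27.708204 ∉ [-0.3, 0.3) ⇒ out
candidate 5: (m,n)=(8,11) → π∥ = 8+11·β ≈ 25.798374, π⊥ = 8+11·β' ≈ 1.201626 ∉ [-0.3, 0.3) ⇒ out
candidate 6: (m,n)=(-3,-3) → π∥ = -3-3·β ≈ -7.854102, π⊥ = -3-3·β' ≈ -1.145898 ∉ [-0.3, 0.3) ⇒ out
candidate 7: (m,n)=(1,4) → π∥ = 1+4·β ≈ 7.472136, π⊥ = 1+4·β' ≈ -1.472136 ∉ [-0.3, 0.3) ⇒ out
candidate 8: (m,n)=(-13,-19) → π∥ = -13-19·β ≈ -43.742646, π⊥ = -13-19·β' ≈ -1.257354 ∉ [-0.3, 0.3) ⇒ out
candidate 9: (m,n)=(23,2) → π∥ = 23+2·β ≈ 26.236068, π⊥ = 23+2·β' ≈ 21.763932 ∉ [-0.3, 0.3) ⇒ out

none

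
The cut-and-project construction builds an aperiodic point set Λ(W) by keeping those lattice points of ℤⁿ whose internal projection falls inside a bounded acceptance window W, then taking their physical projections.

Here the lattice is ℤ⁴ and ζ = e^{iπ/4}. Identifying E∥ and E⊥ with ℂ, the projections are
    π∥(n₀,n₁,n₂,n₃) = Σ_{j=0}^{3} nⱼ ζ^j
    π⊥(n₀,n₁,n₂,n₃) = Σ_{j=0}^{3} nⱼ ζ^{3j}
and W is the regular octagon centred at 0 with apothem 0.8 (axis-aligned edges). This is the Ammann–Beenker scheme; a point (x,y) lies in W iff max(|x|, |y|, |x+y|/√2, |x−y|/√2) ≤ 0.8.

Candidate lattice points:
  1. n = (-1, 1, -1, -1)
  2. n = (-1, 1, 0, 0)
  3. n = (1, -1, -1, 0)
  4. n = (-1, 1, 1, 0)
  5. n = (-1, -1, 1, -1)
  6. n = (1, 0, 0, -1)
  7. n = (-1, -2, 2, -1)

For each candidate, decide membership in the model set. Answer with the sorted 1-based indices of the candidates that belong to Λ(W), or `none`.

π⊥(n) = n₀ + n₁ζ³ + n₂ζ⁶ + n₃ζ⁹ where ζ = e^{iπ/4}.
#1 (-1, 1, -1, -1): internal (-2.414214, 1.000000); octagon support 2.414214 vs apothem 0.8 → ∉ W
#2 (-1, 1, 0, 0): internal (-1.707107, 0.707107); octagon support 1.707107 vs apothem 0.8 → ∉ W
#3 (1, -1, -1, 0): internal (1.707107, 0.292893); octagon support 1.707107 vs apothem 0.8 → ∉ W
#4 (-1, 1, 1, 0): internal (-1.707107, -0.292893); octagon support 1.707107 vs apothem 0.8 → ∉ W
#5 (-1, -1, 1, -1): internal (-1.000000, -2.414214); octagon support 2.414214 vs apothem 0.8 → ∉ W
#6 (1, 0, 0, -1): internal (0.292893, -0.707107); octagon support 0.707107 vs apothem 0.8 → ∈ W
#7 (-1, -2, 2, -1): internal (-0.292893, -4.121320); octagon support 4.121320 vs apothem 0.8 → ∉ W

6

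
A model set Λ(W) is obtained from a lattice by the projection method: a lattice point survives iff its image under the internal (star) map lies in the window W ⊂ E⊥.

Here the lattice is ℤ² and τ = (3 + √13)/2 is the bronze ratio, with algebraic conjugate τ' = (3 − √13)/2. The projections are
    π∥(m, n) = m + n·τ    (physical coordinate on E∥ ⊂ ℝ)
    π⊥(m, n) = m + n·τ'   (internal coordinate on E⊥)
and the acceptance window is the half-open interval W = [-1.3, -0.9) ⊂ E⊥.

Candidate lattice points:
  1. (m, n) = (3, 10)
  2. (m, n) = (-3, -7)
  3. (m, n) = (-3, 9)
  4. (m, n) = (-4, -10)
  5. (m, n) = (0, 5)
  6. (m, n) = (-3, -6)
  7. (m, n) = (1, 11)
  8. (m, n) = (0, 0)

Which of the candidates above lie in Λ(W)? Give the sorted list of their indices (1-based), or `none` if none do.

Compute τ' = (3−√13)/2 = -0.302776, so π⊥(m,n) = m -0.302776·n.
[1] lift (3,10): star map gives -0.027756; window check -1.3 ≤ -0.027756 < -0.9 is false → out
[2] lift (-3,-7): star map gives -0.880571; window check -1.3 ≤ -0.880571 < -0.9 is false → out
[3] lift (-3,9): star map gives -5.724981; window check -1.3 ≤ -5.724981 < -0.9 is false → out
[4] lift (-4,-10): star map gives -0.972244; window check -1.3 ≤ -0.972244 < -0.9 is true → IN Λ
[5] lift (0,5): star map gives -1.513878; window check -1.3 ≤ -1.513878 < -0.9 is false → out
[6] lift (-3,-6): star map gives -1.183346; window check -1.3 ≤ -1.183346 < -0.9 is true → IN Λ
[7] lift (1,11): star map gives -2.330532; window check -1.3 ≤ -2.330532 < -0.9 is false → out
[8] lift (0,0): star map gives 0.000000; window check -1.3 ≤ 0.000000 < -0.9 is false → out

4, 6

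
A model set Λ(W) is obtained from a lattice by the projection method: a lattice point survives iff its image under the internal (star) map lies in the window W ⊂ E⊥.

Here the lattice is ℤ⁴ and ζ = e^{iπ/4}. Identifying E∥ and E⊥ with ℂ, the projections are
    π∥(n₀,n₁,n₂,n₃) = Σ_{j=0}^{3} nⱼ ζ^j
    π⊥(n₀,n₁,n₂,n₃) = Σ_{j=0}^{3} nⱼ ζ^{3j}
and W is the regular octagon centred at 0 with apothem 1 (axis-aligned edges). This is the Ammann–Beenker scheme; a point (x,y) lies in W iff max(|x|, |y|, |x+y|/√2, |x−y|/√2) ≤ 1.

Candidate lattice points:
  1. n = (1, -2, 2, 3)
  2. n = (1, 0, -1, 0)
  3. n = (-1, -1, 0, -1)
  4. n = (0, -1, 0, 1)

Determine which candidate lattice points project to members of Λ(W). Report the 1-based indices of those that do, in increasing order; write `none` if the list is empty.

Internal map: ζ^{3j} for j=0..3 gives (1,0), (−√2/2,√2/2), (0,−1), (√2/2,√2/2).
#1 (1, -2, 2, 3): internal (4.5355, -1.2929); octagon support 4.5355 vs apothem 1 → ∉ W
#2 (1, 0, -1, 0): internal (1.0000, 1.0000); octagon support 1.4142 vs apothem 1 → ∉ W
#3 (-1, -1, 0, -1): internal (-1.0000, -1.4142); octagon support 1.7071 vs apothem 1 → ∉ W
#4 (0, -1, 0, 1): internal (1.4142, 0.0000); octagon support 1.4142 vs apothem 1 → ∉ W

none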